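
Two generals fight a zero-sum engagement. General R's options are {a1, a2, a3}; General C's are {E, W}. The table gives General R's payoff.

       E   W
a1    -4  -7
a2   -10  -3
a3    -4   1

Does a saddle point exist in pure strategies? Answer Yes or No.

Row minima: a1 → -7, a2 → -10, a3 → -4; maximin = -4.
Column maxima: E → -4, W → 1; minimax = -4.
maximin = minimax = -4, so a saddle point exists.

Yes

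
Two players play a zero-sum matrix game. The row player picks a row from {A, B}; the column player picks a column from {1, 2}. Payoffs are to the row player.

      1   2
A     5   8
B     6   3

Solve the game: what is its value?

11/2

Row minima: A → 5, B → 3; maximin = 5.
Column maxima: 1 → 6, 2 → 8; minimax = 6.
5 ≠ 6, so there is no saddle point; optimal play is mixed.
Let the row player play A with probability p. Expected payoff against 1: 5p + 6(1−p) = −p + 6; against 2: 8p + 3(1−p) = 5p + 3.
Setting these equal: −p + 6 = 5p + 3 ⇒ −6p = -3 ⇒ p = 1/2, and the value is (-1)·(1/2) + 6 = 11/2.
For the column player: with q = P(1), equating A's and B's payoffs gives −3q + 8 = 3q + 3 ⇒ q = 5/6.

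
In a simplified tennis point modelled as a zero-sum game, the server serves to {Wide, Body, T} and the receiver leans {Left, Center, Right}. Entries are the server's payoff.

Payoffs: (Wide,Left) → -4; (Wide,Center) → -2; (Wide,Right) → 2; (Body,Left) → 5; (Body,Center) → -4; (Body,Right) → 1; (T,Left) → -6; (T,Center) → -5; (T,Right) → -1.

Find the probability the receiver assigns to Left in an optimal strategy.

Row minima: Wide → -4, Body → -4, T → -6; maximin = -4.
Column maxima: Left → 5, Center → -2, Right → 2; minimax = -2.
-4 ≠ -2, so there is no saddle point; optimal play is mixed.
T is strictly dominated by Wide, so the server never plays it.
Right is strictly dominated by Center (it gives the server strictly more in every row), so the receiver never plays it.
On the remaining 2×2 (Wide, Body vs Left, Center):
Let the server play Wide with probability p. Expected payoff against Left: (-4)p + 5(1−p) = −9p + 5; against Center: (-2)p + (-4)(1−p) = 2p − 4.
Setting these equal: −9p + 5 = 2p − 4 ⇒ −11p = -9 ⇒ p = 9/11, and the value is (-9)·(9/11) + 5 = -26/11.
For the receiver: with q = P(Left), equating Wide's and Body's payoffs gives −2q − 2 = 9q − 4 ⇒ q = 2/11.

2/11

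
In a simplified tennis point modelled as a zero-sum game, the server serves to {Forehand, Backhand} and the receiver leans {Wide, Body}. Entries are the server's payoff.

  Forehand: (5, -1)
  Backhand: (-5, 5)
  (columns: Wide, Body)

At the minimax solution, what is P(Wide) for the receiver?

Row minima: Forehand → -1, Backhand → -5; maximin = -1.
Column maxima: Wide → 5, Body → 5; minimax = 5.
-1 ≠ 5, so there is no saddle point; optimal play is mixed.
Let the server play Forehand with probability p. Expected payoff against Wide: 5p + (-5)(1−p) = 10p − 5; against Body: (-1)p + 5(1−p) = −6p + 5.
Setting these equal: 10p − 5 = −6p + 5 ⇒ 16p = 10 ⇒ p = 5/8, and the value is (10)·(5/8) − 5 = 5/4.
For the receiver: with q = P(Wide), equating Forehand's and Backhand's payoffs gives 6q − 1 = −10q + 5 ⇒ q = 3/8.

3/8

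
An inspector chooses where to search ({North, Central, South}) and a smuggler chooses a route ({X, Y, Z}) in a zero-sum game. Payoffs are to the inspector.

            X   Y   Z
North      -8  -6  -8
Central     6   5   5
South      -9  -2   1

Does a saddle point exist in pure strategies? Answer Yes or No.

Yes

Row minima: North → -8, Central → 5, South → -9; maximin = 5.
Column maxima: X → 6, Y → 5, Z → 5; minimax = 5.
maximin = minimax = 5, so a saddle point exists.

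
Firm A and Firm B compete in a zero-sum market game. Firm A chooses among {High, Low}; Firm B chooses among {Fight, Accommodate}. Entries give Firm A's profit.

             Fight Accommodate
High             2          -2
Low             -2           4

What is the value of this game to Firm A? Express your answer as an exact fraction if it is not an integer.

Row minima: High → -2, Low → -2; maximin = -2.
Column maxima: Fight → 2, Accommodate → 4; minimax = 2.
-2 ≠ 2, so there is no saddle point; optimal play is mixed.
Let Firm A play High with probability p. Expected payoff against Fight: 2p + (-2)(1−p) = 4p − 2; against Accommodate: (-2)p + 4(1−p) = −6p + 4.
Setting these equal: 4p − 2 = −6p + 4 ⇒ 10p = 6 ⇒ p = 3/5, and the value is (4)·(3/5) − 2 = 2/5.
For Firm B: with q = P(Fight), equating High's and Low's payoffs gives 4q − 2 = −6q + 4 ⇒ q = 3/5.

2/5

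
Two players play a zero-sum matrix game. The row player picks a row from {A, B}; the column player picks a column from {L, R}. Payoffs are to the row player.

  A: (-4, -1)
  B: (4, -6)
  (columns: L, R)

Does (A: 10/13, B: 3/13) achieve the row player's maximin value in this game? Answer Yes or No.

Against L this mix gives (10/13)·(-4) + (3/13)·4 = -28/13.
Against R this mix gives (10/13)·(-1) + (3/13)·(-6) = -28/13.
All of the column player's active replies (L, R) yield -28/13, and no column does worse for the row player. The mix makes the column player indifferent and guarantees -28/13, so it is optimal.

Yes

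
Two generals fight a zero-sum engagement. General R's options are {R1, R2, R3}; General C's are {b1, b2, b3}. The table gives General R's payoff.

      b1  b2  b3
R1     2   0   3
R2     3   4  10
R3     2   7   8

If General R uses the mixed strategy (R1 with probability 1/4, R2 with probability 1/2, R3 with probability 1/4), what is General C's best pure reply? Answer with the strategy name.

If General C plays b1, General R's expected payoff is (1/4)·2 + (1/2)·3 + (1/4)·2 = 5/2.
If General C plays b2, General R's expected payoff is (1/4)·0 + (1/2)·4 + (1/4)·7 = 15/4.
If General C plays b3, General R's expected payoff is (1/4)·3 + (1/2)·10 + (1/4)·8 = 31/4.
General C minimizes General R's payoff; the smallest is 5/2, so the best response is b1.

b1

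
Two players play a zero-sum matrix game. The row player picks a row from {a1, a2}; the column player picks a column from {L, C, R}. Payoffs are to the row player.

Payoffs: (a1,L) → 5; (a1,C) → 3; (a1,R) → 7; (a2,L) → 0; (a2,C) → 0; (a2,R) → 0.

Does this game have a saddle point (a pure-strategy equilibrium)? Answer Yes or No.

Yes

Row minima: a1 → 3, a2 → 0; maximin = 3.
Column maxima: L → 5, C → 3, R → 7; minimax = 3.
maximin = minimax = 3, so a saddle point exists.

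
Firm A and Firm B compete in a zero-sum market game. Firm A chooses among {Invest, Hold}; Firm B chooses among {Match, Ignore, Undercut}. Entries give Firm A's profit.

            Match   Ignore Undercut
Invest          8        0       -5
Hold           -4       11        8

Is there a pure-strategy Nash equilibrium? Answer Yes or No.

No

Row minima: Invest → -5, Hold → -4; maximin = -4.
Column maxima: Match → 8, Ignore → 11, Undercut → 8; minimax = 8.
-4 ≠ 8, so no pure-strategy equilibrium exists.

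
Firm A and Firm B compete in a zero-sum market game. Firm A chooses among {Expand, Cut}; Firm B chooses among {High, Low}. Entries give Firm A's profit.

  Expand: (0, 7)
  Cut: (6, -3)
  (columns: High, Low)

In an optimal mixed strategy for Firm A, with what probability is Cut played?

7/16

Row minima: Expand → 0, Cut → -3; maximin = 0.
Column maxima: High → 6, Low → 7; minimax = 6.
0 ≠ 6, so there is no saddle point; optimal play is mixed.
Let Firm A play Expand with probability p. Expected payoff against High: 0p + 6(1−p) = −6p + 6; against Low: 7p + (-3)(1−p) = 10p − 3.
Setting these equal: −6p + 6 = 10p − 3 ⇒ −16p = -9 ⇒ p = 9/16, and the value is (-6)·(9/16) + 6 = 21/8.
For Firm B: with q = P(High), equating Expand's and Cut's payoffs gives −7q + 7 = 9q − 3 ⇒ q = 5/8.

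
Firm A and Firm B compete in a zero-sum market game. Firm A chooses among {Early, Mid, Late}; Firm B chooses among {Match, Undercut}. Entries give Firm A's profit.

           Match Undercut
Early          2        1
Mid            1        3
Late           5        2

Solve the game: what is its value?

Row minima: Early → 1, Mid → 1, Late → 2; maximin = 2.
Column maxima: Match → 5, Undercut → 3; minimax = 3.
2 ≠ 3, so there is no saddle point; optimal play is mixed.
Early is strictly dominated by Late, so Firm A never plays it.
On the remaining 2×2 (Mid, Late vs Match, Undercut):
Let Firm A play Mid with probability p. Expected payoff against Match: 1p + 5(1−p) = −4p + 5; against Undercut: 3p + 2(1−p) = p + 2.
Setting these equal: −4p + 5 = p + 2 ⇒ −5p = -3 ⇒ p = 3/5, and the value is (-4)·(3/5) + 5 = 13/5.
For Firm B: with q = P(Match), equating Mid's and Late's payoffs gives −2q + 3 = 3q + 2 ⇒ q = 1/5.

13/5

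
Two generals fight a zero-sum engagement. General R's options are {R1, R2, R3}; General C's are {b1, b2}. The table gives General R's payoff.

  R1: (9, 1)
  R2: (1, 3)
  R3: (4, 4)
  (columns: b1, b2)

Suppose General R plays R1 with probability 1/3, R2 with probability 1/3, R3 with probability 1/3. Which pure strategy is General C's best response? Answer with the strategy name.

If General C plays b1, General R's expected payoff is (1/3)·9 + (1/3)·1 + (1/3)·4 = 14/3.
If General C plays b2, General R's expected payoff is (1/3)·1 + (1/3)·3 + (1/3)·4 = 8/3.
General C minimizes General R's payoff; the smallest is 8/3, so the best response is b2.

b2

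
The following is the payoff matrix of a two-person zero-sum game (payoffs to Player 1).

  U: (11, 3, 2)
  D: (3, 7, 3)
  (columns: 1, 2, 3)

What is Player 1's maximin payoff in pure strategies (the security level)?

3

Row minima: U → 2, D → 3.
The best of these is 3.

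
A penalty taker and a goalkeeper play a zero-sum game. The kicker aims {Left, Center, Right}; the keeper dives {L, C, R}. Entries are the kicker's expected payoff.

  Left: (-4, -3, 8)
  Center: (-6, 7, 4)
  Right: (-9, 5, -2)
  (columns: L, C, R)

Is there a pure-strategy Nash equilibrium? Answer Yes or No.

Yes

Row minima: Left → -4, Center → -6, Right → -9; maximin = -4.
Column maxima: L → -4, C → 7, R → 8; minimax = -4.
maximin = minimax = -4, so a saddle point exists.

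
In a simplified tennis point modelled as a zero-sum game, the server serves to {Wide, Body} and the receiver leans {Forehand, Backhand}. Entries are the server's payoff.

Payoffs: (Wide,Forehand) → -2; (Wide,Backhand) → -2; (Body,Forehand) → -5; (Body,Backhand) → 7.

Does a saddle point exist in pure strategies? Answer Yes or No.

Yes

Row minima: Wide → -2, Body → -5; maximin = -2.
Column maxima: Forehand → -2, Backhand → 7; minimax = -2.
maximin = minimax = -2, so a saddle point exists.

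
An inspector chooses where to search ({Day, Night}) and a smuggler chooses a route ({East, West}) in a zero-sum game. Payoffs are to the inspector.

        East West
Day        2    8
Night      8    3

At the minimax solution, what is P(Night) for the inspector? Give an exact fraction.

6/11

Row minima: Day → 2, Night → 3; maximin = 3.
Column maxima: East → 8, West → 8; minimax = 8.
3 ≠ 8, so there is no saddle point; optimal play is mixed.
Let the inspector play Day with probability p. Expected payoff against East: 2p + 8(1−p) = −6p + 8; against West: 8p + 3(1−p) = 5p + 3.
Setting these equal: −6p + 8 = 5p + 3 ⇒ −11p = -5 ⇒ p = 5/11, and the value is (-6)·(5/11) + 8 = 58/11.
For the smuggler: with q = P(East), equating Day's and Night's payoffs gives −6q + 8 = 5q + 3 ⇒ q = 5/11.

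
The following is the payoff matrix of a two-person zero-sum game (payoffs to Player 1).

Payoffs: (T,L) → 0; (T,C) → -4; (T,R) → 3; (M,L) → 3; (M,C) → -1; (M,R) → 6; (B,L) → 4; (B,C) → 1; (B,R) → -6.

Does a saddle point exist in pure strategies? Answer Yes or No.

Row minima: T → -4, M → -1, B → -6; maximin = -1.
Column maxima: L → 4, C → 1, R → 6; minimax = 1.
-1 ≠ 1, so no pure-strategy equilibrium exists.

No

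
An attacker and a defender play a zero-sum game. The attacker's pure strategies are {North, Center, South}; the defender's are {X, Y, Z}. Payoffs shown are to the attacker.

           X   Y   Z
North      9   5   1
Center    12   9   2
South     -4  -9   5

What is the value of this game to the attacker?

3

Row minima: North → 1, Center → 2, South → -9; maximin = 2.
Column maxima: X → 12, Y → 9, Z → 5; minimax = 5.
2 ≠ 5, so there is no saddle point; optimal play is mixed.
North is strictly dominated by Center, so the attacker never plays it.
X is strictly dominated by Y (it gives the attacker strictly more in every row), so the defender never plays it.
On the remaining 2×2 (Center, South vs Y, Z):
Let the attacker play Center with probability p. Expected payoff against Y: 9p + (-9)(1−p) = 18p − 9; against Z: 2p + 5(1−p) = −3p + 5.
Setting these equal: 18p − 9 = −3p + 5 ⇒ 21p = 14 ⇒ p = 2/3, and the value is (18)·(2/3) − 9 = 3.
For the defender: with q = P(Y), equating Center's and South's payoffs gives 7q + 2 = −14q + 5 ⇒ q = 1/7.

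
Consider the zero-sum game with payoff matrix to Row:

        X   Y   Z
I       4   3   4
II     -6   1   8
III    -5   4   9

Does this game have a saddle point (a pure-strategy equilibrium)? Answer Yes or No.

Row minima: I → 3, II → -6, III → -5; maximin = 3.
Column maxima: X → 4, Y → 4, Z → 9; minimax = 4.
3 ≠ 4, so no pure-strategy equilibrium exists.

No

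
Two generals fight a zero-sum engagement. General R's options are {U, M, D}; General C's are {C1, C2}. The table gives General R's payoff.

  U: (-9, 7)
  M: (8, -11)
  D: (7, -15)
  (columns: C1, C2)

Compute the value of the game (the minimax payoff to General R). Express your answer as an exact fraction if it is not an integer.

Row minima: U → -9, M → -11, D → -15; maximin = -9.
Column maxima: C1 → 8, C2 → 7; minimax = 7.
-9 ≠ 7, so there is no saddle point; optimal play is mixed.
D is strictly dominated by M, so General R never plays it.
On the remaining 2×2 (U, M vs C1, C2):
Let General R play U with probability p. Expected payoff against C1: (-9)p + 8(1−p) = −17p + 8; against C2: 7p + (-11)(1−p) = 18p − 11.
Setting these equal: −17p + 8 = 18p − 11 ⇒ −35p = -19 ⇒ p = 19/35, and the value is (-17)·(19/35) + 8 = -43/35.
For General C: with q = P(C1), equating U's and M's payoffs gives −16q + 7 = 19q − 11 ⇒ q = 18/35.

-43/35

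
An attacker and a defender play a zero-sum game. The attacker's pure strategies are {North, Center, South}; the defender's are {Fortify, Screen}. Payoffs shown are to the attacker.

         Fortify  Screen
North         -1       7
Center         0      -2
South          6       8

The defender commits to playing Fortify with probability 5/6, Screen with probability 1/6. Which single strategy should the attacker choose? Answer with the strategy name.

Expected payoff of North: (5/6)·(-1) + (1/6)·7 = 1/3.
Expected payoff of Center: (5/6)·0 + (1/6)·(-2) = -1/3.
Expected payoff of South: (5/6)·6 + (1/6)·8 = 19/3.
The largest is 19/3, so the attacker's best response is South.

South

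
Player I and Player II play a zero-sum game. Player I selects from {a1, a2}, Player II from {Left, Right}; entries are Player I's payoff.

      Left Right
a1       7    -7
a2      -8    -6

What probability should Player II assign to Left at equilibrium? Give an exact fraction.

Row minima: a1 → -7, a2 → -8; maximin = -7.
Column maxima: Left → 7, Right → -6; minimax = -6.
-7 ≠ -6, so there is no saddle point; optimal play is mixed.
Let Player I play a1 with probability p. Expected payoff against Left: 7p + (-8)(1−p) = 15p − 8; against Right: (-7)p + (-6)(1−p) = −p − 6.
Setting these equal: 15p − 8 = −p − 6 ⇒ 16p = 2 ⇒ p = 1/8, and the value is (15)·(1/8) − 8 = -49/8.
For Player II: with q = P(Left), equating a1's and a2's payoffs gives 14q − 7 = −2q − 6 ⇒ q = 1/16.

1/16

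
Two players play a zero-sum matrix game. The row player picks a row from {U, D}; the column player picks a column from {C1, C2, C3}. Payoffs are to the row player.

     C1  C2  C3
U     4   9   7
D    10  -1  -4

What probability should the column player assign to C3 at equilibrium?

Row minima: U → 4, D → -4; maximin = 4.
Column maxima: C1 → 10, C2 → 9, C3 → 7; minimax = 7.
4 ≠ 7, so there is no saddle point; optimal play is mixed.
C2 is strictly dominated by C3 (it gives the row player strictly more in every row), so the column player never plays it.
On the remaining 2×2 (U, D vs C1, C3):
Let the row player play U with probability p. Expected payoff against C1: 4p + 10(1−p) = −6p + 10; against C3: 7p + (-4)(1−p) = 11p − 4.
Setting these equal: −6p + 10 = 11p − 4 ⇒ −17p = -14 ⇒ p = 14/17, and the value is (-6)·(14/17) + 10 = 86/17.
For the column player: with q = P(C1), equating U's and D's payoffs gives −3q + 7 = 14q − 4 ⇒ q = 11/17.

6/17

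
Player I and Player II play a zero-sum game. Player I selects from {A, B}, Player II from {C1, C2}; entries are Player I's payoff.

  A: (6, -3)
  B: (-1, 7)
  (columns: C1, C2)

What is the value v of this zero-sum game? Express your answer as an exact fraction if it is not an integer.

Row minima: A → -3, B → -1; maximin = -1.
Column maxima: C1 → 6, C2 → 7; minimax = 6.
-1 ≠ 6, so there is no saddle point; optimal play is mixed.
Let Player I play A with probability p. Expected payoff against C1: 6p + (-1)(1−p) = 7p − 1; against C2: (-3)p + 7(1−p) = −10p + 7.
Setting these equal: 7p − 1 = −10p + 7 ⇒ 17p = 8 ⇒ p = 8/17, and the value is (7)·(8/17) − 1 = 39/17.
For Player II: with q = P(C1), equating A's and B's payoffs gives 9q − 3 = −8q + 7 ⇒ q = 10/17.

39/17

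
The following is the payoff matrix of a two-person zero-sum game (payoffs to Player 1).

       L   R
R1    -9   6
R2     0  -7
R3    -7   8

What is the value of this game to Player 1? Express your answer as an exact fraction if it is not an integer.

Row minima: R1 → -9, R2 → -7, R3 → -7; maximin = -7.
Column maxima: L → 0, R → 8; minimax = 0.
-7 ≠ 0, so there is no saddle point; optimal play is mixed.
R1 is strictly dominated by R3, so Player 1 never plays it.
On the remaining 2×2 (R2, R3 vs L, R):
Let Player 1 play R2 with probability p. Expected payoff against L: 0p + (-7)(1−p) = 7p − 7; against R: (-7)p + 8(1−p) = −15p + 8.
Setting these equal: 7p − 7 = −15p + 8 ⇒ 22p = 15 ⇒ p = 15/22, and the value is (7)·(15/22) − 7 = -49/22.
For Player 2: with q = P(L), equating R2's and R3's payoffs gives 7q − 7 = −15q + 8 ⇒ q = 15/22.

-49/22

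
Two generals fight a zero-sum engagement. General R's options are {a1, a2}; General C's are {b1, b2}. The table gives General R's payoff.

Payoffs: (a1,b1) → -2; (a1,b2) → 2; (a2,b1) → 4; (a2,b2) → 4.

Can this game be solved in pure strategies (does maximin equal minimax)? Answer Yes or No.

Yes

Row minima: a1 → -2, a2 → 4; maximin = 4.
Column maxima: b1 → 4, b2 → 4; minimax = 4.
maximin = minimax = 4, so a saddle point exists.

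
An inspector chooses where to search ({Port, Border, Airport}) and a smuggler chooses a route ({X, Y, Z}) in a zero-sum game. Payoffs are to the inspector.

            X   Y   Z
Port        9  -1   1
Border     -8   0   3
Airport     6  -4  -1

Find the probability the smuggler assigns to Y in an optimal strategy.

17/18

Row minima: Port → -1, Border → -8, Airport → -4; maximin = -1.
Column maxima: X → 9, Y → 0, Z → 3; minimax = 0.
-1 ≠ 0, so there is no saddle point; optimal play is mixed.
Airport is strictly dominated by Port, so the inspector never plays it.
Z is strictly dominated by Y (it gives the inspector strictly more in every row), so the smuggler never plays it.
On the remaining 2×2 (Port, Border vs X, Y):
Let the inspector play Port with probability p. Expected payoff against X: 9p + (-8)(1−p) = 17p − 8; against Y: (-1)p + 0(1−p) = −p.
Setting these equal: 17p − 8 = −p ⇒ 18p = 8 ⇒ p = 4/9, and the value is (17)·(4/9) − 8 = -4/9.
For the smuggler: with q = P(X), equating Port's and Border's payoffs gives 10q − 1 = −8q ⇒ q = 1/18.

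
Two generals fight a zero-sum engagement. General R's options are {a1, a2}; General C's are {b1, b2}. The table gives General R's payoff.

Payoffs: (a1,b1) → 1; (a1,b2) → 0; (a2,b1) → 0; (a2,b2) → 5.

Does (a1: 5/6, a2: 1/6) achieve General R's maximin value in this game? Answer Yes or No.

Yes

Against b1 this mix gives (5/6)·1 + (1/6)·0 = 5/6.
Against b2 this mix gives (5/6)·0 + (1/6)·5 = 5/6.
All of General C's active replies (b1, b2) yield 5/6, and no column does worse for General R. The mix makes General C indifferent and guarantees 5/6, so it is optimal.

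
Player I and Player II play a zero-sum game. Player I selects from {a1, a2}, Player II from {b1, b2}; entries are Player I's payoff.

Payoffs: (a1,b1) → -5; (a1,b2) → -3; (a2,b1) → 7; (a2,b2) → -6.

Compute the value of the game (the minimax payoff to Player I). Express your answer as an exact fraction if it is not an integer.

Row minima: a1 → -5, a2 → -6; maximin = -5.
Column maxima: b1 → 7, b2 → -3; minimax = -3.
-5 ≠ -3, so there is no saddle point; optimal play is mixed.
Let Player I play a1 with probability p. Expected payoff against b1: (-5)p + 7(1−p) = −12p + 7; against b2: (-3)p + (-6)(1−p) = 3p − 6.
Setting these equal: −12p + 7 = 3p − 6 ⇒ −15p = -13 ⇒ p = 13/15, and the value is (-12)·(13/15) + 7 = -17/5.
For Player II: with q = P(b1), equating a1's and a2's payoffs gives −2q − 3 = 13q − 6 ⇒ q = 1/5.

-17/5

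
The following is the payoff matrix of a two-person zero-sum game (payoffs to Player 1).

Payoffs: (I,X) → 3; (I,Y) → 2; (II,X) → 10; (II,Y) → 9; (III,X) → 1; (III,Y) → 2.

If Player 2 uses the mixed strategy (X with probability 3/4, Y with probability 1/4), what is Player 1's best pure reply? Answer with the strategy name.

Expected payoff of I: (3/4)·3 + (1/4)·2 = 11/4.
Expected payoff of II: (3/4)·10 + (1/4)·9 = 39/4.
Expected payoff of III: (3/4)·1 + (1/4)·2 = 5/4.
The largest is 39/4, so Player 1's best response is II.

II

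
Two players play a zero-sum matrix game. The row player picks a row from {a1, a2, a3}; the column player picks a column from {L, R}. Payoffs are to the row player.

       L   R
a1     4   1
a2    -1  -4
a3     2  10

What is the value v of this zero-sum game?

38/11

Row minima: a1 → 1, a2 → -4, a3 → 2; maximin = 2.
Column maxima: L → 4, R → 10; minimax = 4.
2 ≠ 4, so there is no saddle point; optimal play is mixed.
a2 is strictly dominated by a1, so the row player never plays it.
On the remaining 2×2 (a1, a3 vs L, R):
Let the row player play a1 with probability p. Expected payoff against L: 4p + 2(1−p) = 2p + 2; against R: 1p + 10(1−p) = −9p + 10.
Setting these equal: 2p + 2 = −9p + 10 ⇒ 11p = 8 ⇒ p = 8/11, and the value is (2)·(8/11) + 2 = 38/11.
For the column player: with q = P(L), equating a1's and a3's payoffs gives 3q + 1 = −8q + 10 ⇒ q = 9/11.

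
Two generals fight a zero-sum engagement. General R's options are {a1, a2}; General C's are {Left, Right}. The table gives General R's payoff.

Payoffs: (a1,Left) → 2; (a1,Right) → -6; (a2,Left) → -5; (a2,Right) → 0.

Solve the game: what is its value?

Row minima: a1 → -6, a2 → -5; maximin = -5.
Column maxima: Left → 2, Right → 0; minimax = 0.
-5 ≠ 0, so there is no saddle point; optimal play is mixed.
Let General R play a1 with probability p. Expected payoff against Left: 2p + (-5)(1−p) = 7p − 5; against Right: (-6)p + 0(1−p) = −6p.
Setting these equal: 7p − 5 = −6p ⇒ 13p = 5 ⇒ p = 5/13, and the value is (7)·(5/13) − 5 = -30/13.
For General C: with q = P(Left), equating a1's and a2's payoffs gives 8q − 6 = −5q ⇒ q = 6/13.

-30/13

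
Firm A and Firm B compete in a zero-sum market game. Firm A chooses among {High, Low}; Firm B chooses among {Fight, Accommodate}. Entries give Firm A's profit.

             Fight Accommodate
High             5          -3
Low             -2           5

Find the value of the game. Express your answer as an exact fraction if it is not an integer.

19/15

Row minima: High → -3, Low → -2; maximin = -2.
Column maxima: Fight → 5, Accommodate → 5; minimax = 5.
-2 ≠ 5, so there is no saddle point; optimal play is mixed.
Let Firm A play High with probability p. Expected payoff against Fight: 5p + (-2)(1−p) = 7p − 2; against Accommodate: (-3)p + 5(1−p) = −8p + 5.
Setting these equal: 7p − 2 = −8p + 5 ⇒ 15p = 7 ⇒ p = 7/15, and the value is (7)·(7/15) − 2 = 19/15.
For Firm B: with q = P(Fight), equating High's and Low's payoffs gives 8q − 3 = −7q + 5 ⇒ q = 8/15.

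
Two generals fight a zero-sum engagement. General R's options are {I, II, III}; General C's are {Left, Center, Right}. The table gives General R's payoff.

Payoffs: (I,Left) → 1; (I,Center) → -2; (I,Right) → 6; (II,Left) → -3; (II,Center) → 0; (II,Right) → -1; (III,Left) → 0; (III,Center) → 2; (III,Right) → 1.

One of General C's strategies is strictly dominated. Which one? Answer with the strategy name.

Right

Left holds General R's payoff strictly below Right in every row: 1 < 6, -3 < -1, 0 < 1.
So Right is strictly dominated for General C.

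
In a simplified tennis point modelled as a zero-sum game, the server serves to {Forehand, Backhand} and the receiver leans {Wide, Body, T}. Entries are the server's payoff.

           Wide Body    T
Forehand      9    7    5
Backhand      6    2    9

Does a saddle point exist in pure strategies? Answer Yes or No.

No

Row minima: Forehand → 5, Backhand → 2; maximin = 5.
Column maxima: Wide → 9, Body → 7, T → 9; minimax = 7.
5 ≠ 7, so no pure-strategy equilibrium exists.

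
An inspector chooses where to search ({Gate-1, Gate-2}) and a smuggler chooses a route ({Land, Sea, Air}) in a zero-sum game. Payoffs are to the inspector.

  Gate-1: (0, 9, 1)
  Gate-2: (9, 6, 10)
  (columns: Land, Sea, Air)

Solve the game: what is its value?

Row minima: Gate-1 → 0, Gate-2 → 6; maximin = 6.
Column maxima: Land → 9, Sea → 9, Air → 10; minimax = 9.
6 ≠ 9, so there is no saddle point; optimal play is mixed.
Air is strictly dominated by Land (it gives the inspector strictly more in every row), so the smuggler never plays it.
On the remaining 2×2 (Gate-1, Gate-2 vs Land, Sea):
Let the inspector play Gate-1 with probability p. Expected payoff against Land: 0p + 9(1−p) = −9p + 9; against Sea: 9p + 6(1−p) = 3p + 6.
Setting these equal: −9p + 9 = 3p + 6 ⇒ −12p = -3 ⇒ p = 1/4, and the value is (-9)·(1/4) + 9 = 27/4.
For the smuggler: with q = P(Land), equating Gate-1's and Gate-2's payoffs gives −9q + 9 = 3q + 6 ⇒ q = 1/4.

27/4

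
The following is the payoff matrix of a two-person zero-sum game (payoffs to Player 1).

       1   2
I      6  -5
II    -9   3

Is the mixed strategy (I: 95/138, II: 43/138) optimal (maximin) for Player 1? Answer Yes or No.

Against 1 this mix gives (95/138)·6 + (43/138)·(-9) = 61/46.
Against 2 this mix gives (95/138)·(-5) + (43/138)·3 = -173/69.
Player 2 will play 2, holding Player 1 to -173/69. Shifting weight toward the row that does better against 2 would raise this floor (the equalizing mix achieves -27/23 against both 2 and 1), so the proposed strategy is not optimal.

No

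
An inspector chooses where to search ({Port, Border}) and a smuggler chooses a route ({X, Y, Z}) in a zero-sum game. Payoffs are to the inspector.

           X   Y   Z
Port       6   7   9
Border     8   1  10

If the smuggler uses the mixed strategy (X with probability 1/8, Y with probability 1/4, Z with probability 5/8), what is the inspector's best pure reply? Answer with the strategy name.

Expected payoff of Port: (1/8)·6 + (1/4)·7 + (5/8)·9 = 65/8.
Expected payoff of Border: (1/8)·8 + (1/4)·1 + (5/8)·10 = 15/2.
The largest is 65/8, so the inspector's best response is Port.

Port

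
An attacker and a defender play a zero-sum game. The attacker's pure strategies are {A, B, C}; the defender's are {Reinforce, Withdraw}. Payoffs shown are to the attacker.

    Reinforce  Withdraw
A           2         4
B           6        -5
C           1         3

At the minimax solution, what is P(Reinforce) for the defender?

9/13

Row minima: A → 2, B → -5, C → 1; maximin = 2.
Column maxima: Reinforce → 6, Withdraw → 4; minimax = 4.
2 ≠ 4, so there is no saddle point; optimal play is mixed.
C is strictly dominated by A, so the attacker never plays it.
On the remaining 2×2 (A, B vs Reinforce, Withdraw):
Let the attacker play A with probability p. Expected payoff against Reinforce: 2p + 6(1−p) = −4p + 6; against Withdraw: 4p + (-5)(1−p) = 9p − 5.
Setting these equal: −4p + 6 = 9p − 5 ⇒ −13p = -11 ⇒ p = 11/13, and the value is (-4)·(11/13) + 6 = 34/13.
For the defender: with q = P(Reinforce), equating A's and B's payoffs gives −2q + 4 = 11q − 5 ⇒ q = 9/13.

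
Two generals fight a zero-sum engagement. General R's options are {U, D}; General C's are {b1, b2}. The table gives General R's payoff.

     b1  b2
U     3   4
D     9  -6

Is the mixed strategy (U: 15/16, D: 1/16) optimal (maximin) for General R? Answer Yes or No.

Against b1 this mix gives (15/16)·3 + (1/16)·9 = 27/8.
Against b2 this mix gives (15/16)·4 + (1/16)·(-6) = 27/8.
All of General C's active replies (b1, b2) yield 27/8, and no column does worse for General R. The mix makes General C indifferent and guarantees 27/8, so it is optimal.

Yes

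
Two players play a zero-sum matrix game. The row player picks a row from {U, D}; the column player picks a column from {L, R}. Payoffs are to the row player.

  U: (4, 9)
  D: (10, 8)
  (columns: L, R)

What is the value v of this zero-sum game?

58/7

Row minima: U → 4, D → 8; maximin = 8.
Column maxima: L → 10, R → 9; minimax = 9.
8 ≠ 9, so there is no saddle point; optimal play is mixed.
Let the row player play U with probability p. Expected payoff against L: 4p + 10(1−p) = −6p + 10; against R: 9p + 8(1−p) = p + 8.
Setting these equal: −6p + 10 = p + 8 ⇒ −7p = -2 ⇒ p = 2/7, and the value is (-6)·(2/7) + 10 = 58/7.
For the column player: with q = P(L), equating U's and D's payoffs gives −5q + 9 = 2q + 8 ⇒ q = 1/7.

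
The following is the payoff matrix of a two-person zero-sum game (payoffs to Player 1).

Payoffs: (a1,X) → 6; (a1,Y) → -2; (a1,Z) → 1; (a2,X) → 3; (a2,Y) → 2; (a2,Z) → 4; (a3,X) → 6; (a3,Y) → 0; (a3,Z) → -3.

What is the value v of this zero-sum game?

Row minima: a1 → -2, a2 → 2, a3 → -3; maximin = 2.
Column maxima: X → 6, Y → 2, Z → 4; minimax = 2.
Since maximin = minimax = 2, there is a saddle point and the value is 2.

2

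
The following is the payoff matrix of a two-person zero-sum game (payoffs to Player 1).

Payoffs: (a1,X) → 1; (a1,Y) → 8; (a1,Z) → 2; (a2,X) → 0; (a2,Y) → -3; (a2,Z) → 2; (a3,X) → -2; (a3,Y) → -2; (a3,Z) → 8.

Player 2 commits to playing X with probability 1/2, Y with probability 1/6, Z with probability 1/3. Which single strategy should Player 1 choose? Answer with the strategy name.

Expected payoff of a1: (1/2)·1 + (1/6)·8 + (1/3)·2 = 5/2.
Expected payoff of a2: (1/2)·0 + (1/6)·(-3) + (1/3)·2 = 1/6.
Expected payoff of a3: (1/2)·(-2) + (1/6)·(-2) + (1/3)·8 = 4/3.
The largest is 5/2, so Player 1's best response is a1.

a1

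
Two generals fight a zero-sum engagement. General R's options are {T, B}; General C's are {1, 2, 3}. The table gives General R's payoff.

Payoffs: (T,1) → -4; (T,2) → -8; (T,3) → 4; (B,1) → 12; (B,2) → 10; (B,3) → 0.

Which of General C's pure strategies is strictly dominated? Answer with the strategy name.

1

2 holds General R's payoff strictly below 1 in every row: -8 < -4, 10 < 12.
So 1 is strictly dominated for General C.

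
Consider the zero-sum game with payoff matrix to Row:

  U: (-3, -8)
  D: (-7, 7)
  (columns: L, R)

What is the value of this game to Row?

-77/19

Row minima: U → -8, D → -7; maximin = -7.
Column maxima: L → -3, R → 7; minimax = -3.
-7 ≠ -3, so there is no saddle point; optimal play is mixed.
Let Row play U with probability p. Expected payoff against L: (-3)p + (-7)(1−p) = 4p − 7; against R: (-8)p + 7(1−p) = −15p + 7.
Setting these equal: 4p − 7 = −15p + 7 ⇒ 19p = 14 ⇒ p = 14/19, and the value is (4)·(14/19) − 7 = -77/19.
For Column: with q = P(L), equating U's and D's payoffs gives 5q − 8 = −14q + 7 ⇒ q = 15/19.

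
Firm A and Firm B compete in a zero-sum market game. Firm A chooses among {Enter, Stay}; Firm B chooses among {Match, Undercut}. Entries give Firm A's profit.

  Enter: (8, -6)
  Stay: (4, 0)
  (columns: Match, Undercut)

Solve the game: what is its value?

Row minima: Enter → -6, Stay → 0; maximin = 0.
Column maxima: Match → 8, Undercut → 0; minimax = 0.
Since maximin = minimax = 0, there is a saddle point and the value is 0.

0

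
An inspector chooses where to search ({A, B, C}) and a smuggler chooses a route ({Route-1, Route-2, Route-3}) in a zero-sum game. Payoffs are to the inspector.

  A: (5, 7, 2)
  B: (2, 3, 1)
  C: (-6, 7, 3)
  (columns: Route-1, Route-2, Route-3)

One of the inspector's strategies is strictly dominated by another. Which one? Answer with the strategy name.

A gives a strictly higher payoff than B against every column: 5 > 2, 7 > 3, 2 > 1.
So B is strictly dominated and the inspector never plays it.

B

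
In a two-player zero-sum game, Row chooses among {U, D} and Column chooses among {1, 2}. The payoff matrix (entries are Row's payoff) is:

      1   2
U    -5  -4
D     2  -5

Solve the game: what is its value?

-33/8

Row minima: U → -5, D → -5; maximin = -5.
Column maxima: 1 → 2, 2 → -4; minimax = -4.
-5 ≠ -4, so there is no saddle point; optimal play is mixed.
Let Row play U with probability p. Expected payoff against 1: (-5)p + 2(1−p) = −7p + 2; against 2: (-4)p + (-5)(1−p) = p − 5.
Setting these equal: −7p + 2 = p − 5 ⇒ −8p = -7 ⇒ p = 7/8, and the value is (-7)·(7/8) + 2 = -33/8.
For Column: with q = P(1), equating U's and D's payoffs gives −q − 4 = 7q − 5 ⇒ q = 1/8.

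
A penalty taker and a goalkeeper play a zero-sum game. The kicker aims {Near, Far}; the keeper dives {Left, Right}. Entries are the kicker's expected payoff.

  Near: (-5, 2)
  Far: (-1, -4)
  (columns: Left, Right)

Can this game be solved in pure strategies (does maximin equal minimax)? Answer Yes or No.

Row minima: Near → -5, Far → -4; maximin = -4.
Column maxima: Left → -1, Right → 2; minimax = -1.
-4 ≠ -1, so no pure-strategy equilibrium exists.

No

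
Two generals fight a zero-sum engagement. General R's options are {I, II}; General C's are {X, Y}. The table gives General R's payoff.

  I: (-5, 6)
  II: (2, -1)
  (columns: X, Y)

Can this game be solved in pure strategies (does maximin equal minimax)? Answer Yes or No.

Row minima: I → -5, II → -1; maximin = -1.
Column maxima: X → 2, Y → 6; minimax = 2.
-1 ≠ 2, so no pure-strategy equilibrium exists.

No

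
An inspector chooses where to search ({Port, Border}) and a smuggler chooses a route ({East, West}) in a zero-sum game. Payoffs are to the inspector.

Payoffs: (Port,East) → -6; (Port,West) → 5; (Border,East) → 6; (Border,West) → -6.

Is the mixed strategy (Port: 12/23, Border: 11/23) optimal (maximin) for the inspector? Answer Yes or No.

Against East this mix gives (12/23)·(-6) + (11/23)·6 = -6/23.
Against West this mix gives (12/23)·5 + (11/23)·(-6) = -6/23.
All of the smuggler's active replies (East, West) yield -6/23, and no column does worse for the inspector. The mix makes the smuggler indifferent and guarantees -6/23, so it is optimal.

Yes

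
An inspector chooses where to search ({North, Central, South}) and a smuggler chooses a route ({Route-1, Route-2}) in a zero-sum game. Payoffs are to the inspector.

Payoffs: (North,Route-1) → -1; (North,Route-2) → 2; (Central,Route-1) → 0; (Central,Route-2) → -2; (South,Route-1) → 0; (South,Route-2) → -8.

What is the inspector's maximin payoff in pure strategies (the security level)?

Row minima: North → -1, Central → -2, South → -8.
The best of these is -1.

-1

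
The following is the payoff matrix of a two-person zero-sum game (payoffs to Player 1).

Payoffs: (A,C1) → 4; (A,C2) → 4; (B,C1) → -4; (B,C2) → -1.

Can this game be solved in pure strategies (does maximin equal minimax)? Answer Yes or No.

Row minima: A → 4, B → -4; maximin = 4.
Column maxima: C1 → 4, C2 → 4; minimax = 4.
maximin = minimax = 4, so a saddle point exists.

Yes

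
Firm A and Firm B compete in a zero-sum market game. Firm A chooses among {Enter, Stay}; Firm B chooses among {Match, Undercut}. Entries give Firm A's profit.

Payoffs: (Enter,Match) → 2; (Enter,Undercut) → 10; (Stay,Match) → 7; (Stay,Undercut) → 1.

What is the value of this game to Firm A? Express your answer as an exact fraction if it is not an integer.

Row minima: Enter → 2, Stay → 1; maximin = 2.
Column maxima: Match → 7, Undercut → 10; minimax = 7.
2 ≠ 7, so there is no saddle point; optimal play is mixed.
Let Firm A play Enter with probability p. Expected payoff against Match: 2p + 7(1−p) = −5p + 7; against Undercut: 10p + 1(1−p) = 9p + 1.
Setting these equal: −5p + 7 = 9p + 1 ⇒ −14p = -6 ⇒ p = 3/7, and the value is (-5)·(3/7) + 7 = 34/7.
For Firm B: with q = P(Match), equating Enter's and Stay's payoffs gives −8q + 10 = 6q + 1 ⇒ q = 9/14.

34/7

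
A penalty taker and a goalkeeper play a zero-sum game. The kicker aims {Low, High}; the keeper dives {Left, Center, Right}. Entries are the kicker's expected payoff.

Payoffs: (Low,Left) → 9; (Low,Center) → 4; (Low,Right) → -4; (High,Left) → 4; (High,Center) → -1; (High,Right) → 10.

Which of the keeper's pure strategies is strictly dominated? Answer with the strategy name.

Left

Center holds the kicker's payoff strictly below Left in every row: 4 < 9, -1 < 4.
So Left is strictly dominated for the keeper.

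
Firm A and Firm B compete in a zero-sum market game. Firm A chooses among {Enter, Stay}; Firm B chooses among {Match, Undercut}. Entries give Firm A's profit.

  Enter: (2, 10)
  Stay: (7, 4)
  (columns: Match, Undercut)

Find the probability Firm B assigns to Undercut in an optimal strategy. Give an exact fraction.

5/11

Row minima: Enter → 2, Stay → 4; maximin = 4.
Column maxima: Match → 7, Undercut → 10; minimax = 7.
4 ≠ 7, so there is no saddle point; optimal play is mixed.
Let Firm A play Enter with probability p. Expected payoff against Match: 2p + 7(1−p) = −5p + 7; against Undercut: 10p + 4(1−p) = 6p + 4.
Setting these equal: −5p + 7 = 6p + 4 ⇒ −11p = -3 ⇒ p = 3/11, and the value is (-5)·(3/11) + 7 = 62/11.
For Firm B: with q = P(Match), equating Enter's and Stay's payoffs gives −8q + 10 = 3q + 4 ⇒ q = 6/11.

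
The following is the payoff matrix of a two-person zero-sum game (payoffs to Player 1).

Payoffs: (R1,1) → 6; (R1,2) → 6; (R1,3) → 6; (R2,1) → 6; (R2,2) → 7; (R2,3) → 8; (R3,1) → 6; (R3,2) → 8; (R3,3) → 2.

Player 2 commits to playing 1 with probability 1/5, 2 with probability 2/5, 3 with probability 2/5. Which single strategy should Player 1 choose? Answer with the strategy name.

Expected payoff of R1: (1/5)·6 + (2/5)·6 + (2/5)·6 = 6.
Expected payoff of R2: (1/5)·6 + (2/5)·7 + (2/5)·8 = 36/5.
Expected payoff of R3: (1/5)·6 + (2/5)·8 + (2/5)·2 = 26/5.
The largest is 36/5, so Player 1's best response is R2.

R2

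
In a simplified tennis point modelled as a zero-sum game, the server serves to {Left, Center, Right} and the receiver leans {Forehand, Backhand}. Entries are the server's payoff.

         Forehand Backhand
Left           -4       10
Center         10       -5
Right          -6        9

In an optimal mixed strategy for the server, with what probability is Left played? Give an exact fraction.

Row minima: Left → -4, Center → -5, Right → -6; maximin = -4.
Column maxima: Forehand → 10, Backhand → 10; minimax = 10.
-4 ≠ 10, so there is no saddle point; optimal play is mixed.
Right is strictly dominated by Left, so the server never plays it.
On the remaining 2×2 (Left, Center vs Forehand, Backhand):
Let the server play Left with probability p. Expected payoff against Forehand: (-4)p + 10(1−p) = −14p + 10; against Backhand: 10p + (-5)(1−p) = 15p − 5.
Setting these equal: −14p + 10 = 15p − 5 ⇒ −29p = -15 ⇒ p = 15/29, and the value is (-14)·(15/29) + 10 = 80/29.
For the receiver: with q = P(Forehand), equating Left's and Center's payoffs gives −14q + 10 = 15q − 5 ⇒ q = 15/29.

15/29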